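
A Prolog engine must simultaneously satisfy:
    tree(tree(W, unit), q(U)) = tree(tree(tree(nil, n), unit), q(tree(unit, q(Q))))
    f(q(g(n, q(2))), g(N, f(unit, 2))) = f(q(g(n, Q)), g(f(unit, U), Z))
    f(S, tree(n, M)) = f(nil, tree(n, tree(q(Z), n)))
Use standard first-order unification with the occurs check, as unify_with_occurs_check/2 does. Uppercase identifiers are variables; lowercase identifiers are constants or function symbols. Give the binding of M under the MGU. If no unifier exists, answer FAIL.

tree(q(f(unit, 2)), n)

Decompose tree/2: tree(W, unit) = tree(tree(nil, n), unit),  q(U) = q(tree(unit, q(Q))).
Decompose tree/2: W = tree(nil, n),  unit = unit.
Bind W := tree(nil, n); no other remaining equation mentions W.
Delete trivial equation unit = unit.
Decompose q/1: U = tree(unit, q(Q)).
Bind U := tree(unit, q(Q)); substituting into the one remaining equation that mentions U gives: f(q(g(n, q(2))), g(N, f(unit, 2))) = f(q(g(n, Q)), g(f(unit, tree(unit, q(Q))), Z)).
Decompose f/2: q(g(n, q(2))) = q(g(n, Q)),  g(N, f(unit, 2)) = g(f(unit, tree(unit, q(Q))), Z).
Decompose q/1: g(n, q(2)) = g(n, Q).
Decompose g/2: n = n,  q(2) = Q.
Delete trivial equation n = n.
Bind Q := q(2); substituting into the one remaining equation that mentions Q gives: g(N, f(unit, 2)) = g(f(unit, tree(unit, q(q(2)))), Z). Substituting into the earlier binding gives U := tree(unit, q(q(2))).
Decompose g/2: N = f(unit, tree(unit, q(q(2)))),  f(unit, 2) = Z.
Bind N := f(unit, tree(unit, q(q(2)))); no other remaining equation mentions N.
Bind Z := f(unit, 2); substituting into the remaining equation gives: f(S, tree(n, M)) = f(nil, tree(n, tree(q(f(unit, 2)), n))).
Decompose f/2: S = nil,  tree(n, M) = tree(n, tree(q(f(unit, 2)), n)).
Bind S := nil; no other remaining equation mentions S.
Decompose tree/2: n = n,  M = tree(q(f(unit, 2)), n).
Delete trivial equation n = n.
Bind M := tree(q(f(unit, 2)), n).
MGU = { W ↦ tree(nil, n), U ↦ tree(unit, q(q(2))), Q ↦ q(2), N ↦ f(unit, tree(unit, q(q(2)))), Z ↦ f(unit, 2), S ↦ nil, M ↦ tree(q(f(unit, 2)), n) }, so M ↦ tree(q(f(unit, 2)), n).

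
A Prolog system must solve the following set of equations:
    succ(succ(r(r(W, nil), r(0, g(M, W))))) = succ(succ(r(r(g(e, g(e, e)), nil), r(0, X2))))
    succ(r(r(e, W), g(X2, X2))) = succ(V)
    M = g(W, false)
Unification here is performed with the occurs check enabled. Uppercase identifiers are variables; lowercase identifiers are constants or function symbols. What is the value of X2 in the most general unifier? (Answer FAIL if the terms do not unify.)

g(g(g(e, g(e, e)), false), g(e, g(e, e)))

Decompose succ/1: succ(r(r(W, nil), r(0, g(M, W)))) = succ(r(r(g(e, g(e, e)), nil), r(0, X2))).
Decompose succ/1: r(r(W, nil), r(0, g(M, W))) = r(r(g(e, g(e, e)), nil), r(0, X2)).
Decompose r/2: r(W, nil) = r(g(e, g(e, e)), nil),  r(0, g(M, W)) = r(0, X2).
Decompose r/2: W = g(e, g(e, e)),  nil = nil.
Bind W := g(e, g(e, e)); substituting into the 3 remaining equations that mention W gives: r(0, g(M, g(e, g(e, e)))) = r(0, X2),  succ(r(r(e, g(e, g(e, e))), g(X2, X2))) = succ(V),  M = g(g(e, g(e, e)), false).
Delete trivial equation nil = nil.
Decompose r/2: 0 = 0,  g(M, g(e, g(e, e))) = X2.
Delete trivial equation 0 = 0.
Bind X2 := g(M, g(e, g(e, e))); substituting into the one remaining equation that mentions X2 gives: succ(r(r(e, g(e, g(e, e))), g(g(M, g(e, g(e, e))), g(M, g(e, g(e, e)))))) = succ(V).
Decompose succ/1: r(r(e, g(e, g(e, e))), g(g(M, g(e, g(e, e))), g(M, g(e, g(e, e))))) = V.
Bind V := r(r(e, g(e, g(e, e))), g(g(M, g(e, g(e, e))), g(M, g(e, g(e, e))))); no other remaining equation mentions V.
Bind M := g(g(e, g(e, e)), false). Substituting into the earlier bindings gives X2 := g(g(g(e, g(e, e)), false), g(e, g(e, e))), V := r(r(e, g(e, g(e, e))), g(g(g(g(e, g(e, e)), false), g(e, g(e, e))), g(g(g(e, g(e, e)), false), g(e, g(e, e))))).
MGU = { W = g(e, g(e, e)), X2 = g(g(g(e, g(e, e)), false), g(e, g(e, e))), V = r(r(e, g(e, g(e, e))), g(g(g(g(e, g(e, e)), false), g(e, g(e, e))), g(g(g(e, g(e, e)), false), g(e, g(e, e))))), M = g(g(e, g(e, e)), false) }, so X2 = g(g(g(e, g(e, e)), false), g(e, g(e, e))).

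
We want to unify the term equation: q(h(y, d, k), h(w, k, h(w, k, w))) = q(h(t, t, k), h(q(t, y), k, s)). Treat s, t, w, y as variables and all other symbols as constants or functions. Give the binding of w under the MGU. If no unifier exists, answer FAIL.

Decompose q/2: h(y, d, k) = h(t, t, k),  h(w, k, h(w, k, w)) = h(q(t, y), k, s).
Decompose h/3: y = t,  d = t,  k = k.
Bind y := t; substituting into the one remaining equation that mentions y gives: h(w, k, h(w, k, w)) = h(q(t, t), k, s).
Bind t := d; substituting into the one remaining equation that mentions t gives: h(w, k, h(w, k, w)) = h(q(d, d), k, s). Substituting into the earlier binding gives y := d.
Delete trivial equation k = k.
Decompose h/3: w = q(d, d),  k = k,  h(w, k, w) = s.
Bind w := q(d, d); substituting into the one remaining equation that mentions w gives: h(q(d, d), k, q(d, d)) = s.
Delete trivial equation k = k.
Bind s := h(q(d, d), k, q(d, d)).
MGU = { y -> d, t -> d, w -> q(d, d), s -> h(q(d, d), k, q(d, d)) }, so w -> q(d, d).

q(d, d)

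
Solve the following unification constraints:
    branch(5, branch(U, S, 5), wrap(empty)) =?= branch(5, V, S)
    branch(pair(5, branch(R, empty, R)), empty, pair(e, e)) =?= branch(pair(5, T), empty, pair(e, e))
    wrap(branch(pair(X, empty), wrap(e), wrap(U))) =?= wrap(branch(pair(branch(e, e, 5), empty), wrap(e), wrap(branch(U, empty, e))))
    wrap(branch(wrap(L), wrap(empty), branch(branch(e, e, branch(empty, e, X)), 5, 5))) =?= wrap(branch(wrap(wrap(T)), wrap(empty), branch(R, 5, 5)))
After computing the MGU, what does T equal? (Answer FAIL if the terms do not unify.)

Decompose branch/3: 5 =?= 5,  branch(U, S, 5) =?= V,  wrap(empty) =?= S.
Delete trivial equation 5 =?= 5.
Bind V := branch(U, S, 5); no other remaining equation mentions V.
Bind S := wrap(empty); no other remaining equation mentions S. Substituting into the earlier binding gives V := branch(U, wrap(empty), 5).
Decompose branch/3: pair(5, branch(R, empty, R)) =?= pair(5, T),  empty =?= empty,  pair(e, e) =?= pair(e, e).
Decompose pair/2: 5 =?= 5,  branch(R, empty, R) =?= T.
Delete trivial equation 5 =?= 5.
Bind T := branch(R, empty, R); substituting into the one remaining equation that mentions T gives: wrap(branch(wrap(L), wrap(empty), branch(branch(e, e, branch(empty, e, X)), 5, 5))) =?= wrap(branch(wrap(wrap(branch(R, empty, R))), wrap(empty), branch(R, 5, 5))).
Delete trivial equation empty =?= empty.
Delete trivial equation pair(e, e) =?= pair(e, e).
Decompose wrap/1: branch(pair(X, empty), wrap(e), wrap(U)) =?= branch(pair(branch(e, e, 5), empty), wrap(e), wrap(branch(U, empty, e))).
Decompose branch/3: pair(X, empty) =?= pair(branch(e, e, 5), empty),  wrap(e) =?= wrap(e),  wrap(U) =?= wrap(branch(U, empty, e)).
Decompose pair/2: X =?= branch(e, e, 5),  empty =?= empty.
Bind X := branch(e, e, 5); substituting into the one remaining equation that mentions X gives: wrap(branch(wrap(L), wrap(empty), branch(branch(e, e, branch(empty, e, branch(e, e, 5))), 5, 5))) =?= wrap(branch(wrap(wrap(branch(R, empty, R))), wrap(empty), branch(R, 5, 5))).
Delete trivial equation empty =?= empty.
Delete trivial equation wrap(e) =?= wrap(e).
Decompose wrap/1: U =?= branch(U, empty, e).
Occurs check fails: U occurs in branch(U, empty, e); the equation U =?= branch(U, empty, e) has no finite solution.

FAIL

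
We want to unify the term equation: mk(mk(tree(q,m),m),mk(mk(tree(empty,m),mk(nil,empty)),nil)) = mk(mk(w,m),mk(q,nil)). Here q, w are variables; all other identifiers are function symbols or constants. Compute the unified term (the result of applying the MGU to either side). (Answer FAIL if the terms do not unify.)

mk(mk(tree(mk(tree(empty,m),mk(nil,empty)),m),m),mk(mk(tree(empty,m),mk(nil,empty)),nil))

Decompose mk/2: mk(tree(q,m),m) = mk(w,m),  mk(mk(tree(empty,m),mk(nil,empty)),nil) = mk(q,nil).
Decompose mk/2: tree(q,m) = w,  m = m.
Bind w := tree(q,m); no other remaining equation mentions w.
Delete trivial equation m = m.
Decompose mk/2: mk(tree(empty,m),mk(nil,empty)) = q,  nil = nil.
Bind q := mk(tree(empty,m),mk(nil,empty)); no other remaining equation mentions q. Substituting into the earlier binding gives w := tree(mk(tree(empty,m),mk(nil,empty)),m).
Delete trivial equation nil = nil.
Applying the MGU to either side gives mk(mk(tree(mk(tree(empty,m),mk(nil,empty)),m),m),mk(mk(tree(empty,m),mk(nil,empty)),nil)).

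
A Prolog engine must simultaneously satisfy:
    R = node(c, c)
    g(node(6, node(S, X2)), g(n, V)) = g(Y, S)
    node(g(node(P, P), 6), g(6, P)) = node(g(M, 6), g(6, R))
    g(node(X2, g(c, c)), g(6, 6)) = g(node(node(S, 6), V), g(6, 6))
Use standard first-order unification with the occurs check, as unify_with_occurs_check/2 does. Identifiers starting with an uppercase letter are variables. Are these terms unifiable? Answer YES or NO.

YES

Bind R := node(c, c); substituting into the one remaining equation that mentions R gives: node(g(node(P, P), 6), g(6, P)) = node(g(M, 6), g(6, node(c, c))).
Decompose g/2: node(6, node(S, X2)) = Y,  g(n, V) = S.
Bind Y := node(6, node(S, X2)); no other remaining equation mentions Y.
Bind S := g(n, V); substituting into the one remaining equation that mentions S gives: g(node(X2, g(c, c)), g(6, 6)) = g(node(node(g(n, V), 6), V), g(6, 6)). Substituting into the earlier binding gives Y := node(6, node(g(n, V), X2)).
Decompose node/2: g(node(P, P), 6) = g(M, 6),  g(6, P) = g(6, node(c, c)).
Decompose g/2: node(P, P) = M,  6 = 6.
Bind M := node(P, P); no other remaining equation mentions M.
Delete trivial equation 6 = 6.
Decompose g/2: 6 = 6,  P = node(c, c).
Delete trivial equation 6 = 6.
Bind P := node(c, c); no other remaining equation mentions P. Substituting into the earlier binding gives M := node(node(c, c), node(c, c)).
Decompose g/2: node(X2, g(c, c)) = node(node(g(n, V), 6), V),  g(6, 6) = g(6, 6).
Decompose node/2: X2 = node(g(n, V), 6),  g(c, c) = V.
Bind X2 := node(g(n, V), 6); no other remaining equation mentions X2. Substituting into the earlier binding gives Y := node(6, node(g(n, V), node(g(n, V), 6))).
Bind V := g(c, c); no other remaining equation mentions V. Substituting into the earlier bindings gives Y := node(6, node(g(n, g(c, c)), node(g(n, g(c, c)), 6))), S := g(n, g(c, c)), X2 := node(g(n, g(c, c)), 6).
Delete trivial equation g(6, 6) = g(6, 6).
No equations remain and no clash or occurs-check failure arose, so a unifier exists.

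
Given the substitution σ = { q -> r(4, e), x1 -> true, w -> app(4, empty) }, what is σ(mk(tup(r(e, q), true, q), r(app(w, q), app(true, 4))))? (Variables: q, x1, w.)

Replace each occurrence of q with r(4, e).
Replace each occurrence of w with app(4, empty).
Result: mk(tup(r(e, r(4, e)), true, r(4, e)), r(app(app(4, empty), r(4, e)), app(true, 4))).

mk(tup(r(e, r(4, e)), true, r(4, e)), r(app(app(4, empty), r(4, e)), app(true, 4)))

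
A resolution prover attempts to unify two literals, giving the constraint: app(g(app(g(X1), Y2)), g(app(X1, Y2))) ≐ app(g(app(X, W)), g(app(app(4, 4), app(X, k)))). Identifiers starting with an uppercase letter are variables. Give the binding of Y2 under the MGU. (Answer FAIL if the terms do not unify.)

Decompose app/2: g(app(g(X1), Y2)) ≐ g(app(X, W)),  g(app(X1, Y2)) ≐ g(app(app(4, 4), app(X, k))).
Decompose g/1: app(g(X1), Y2) ≐ app(X, W).
Decompose app/2: g(X1) ≐ X,  Y2 ≐ W.
Bind X := g(X1); substituting into the one remaining equation that mentions X gives: g(app(X1, Y2)) ≐ g(app(app(4, 4), app(g(X1), k))).
Bind Y2 := W; substituting into the remaining equation gives: g(app(X1, W)) ≐ g(app(app(4, 4), app(g(X1), k))).
Decompose g/1: app(X1, W) ≐ app(app(4, 4), app(g(X1), k)).
Decompose app/2: X1 ≐ app(4, 4),  W ≐ app(g(X1), k).
Bind X1 := app(4, 4); substituting into the remaining equation gives: W ≐ app(g(app(4, 4)), k). Substituting into the earlier binding gives X := g(app(4, 4)).
Bind W := app(g(app(4, 4)), k). Substituting into the earlier binding gives Y2 := app(g(app(4, 4)), k).
MGU = { X := g(app(4, 4)), Y2 := app(g(app(4, 4)), k), X1 := app(4, 4), W := app(g(app(4, 4)), k) }, so Y2 := app(g(app(4, 4)), k).

app(g(app(4, 4)), k)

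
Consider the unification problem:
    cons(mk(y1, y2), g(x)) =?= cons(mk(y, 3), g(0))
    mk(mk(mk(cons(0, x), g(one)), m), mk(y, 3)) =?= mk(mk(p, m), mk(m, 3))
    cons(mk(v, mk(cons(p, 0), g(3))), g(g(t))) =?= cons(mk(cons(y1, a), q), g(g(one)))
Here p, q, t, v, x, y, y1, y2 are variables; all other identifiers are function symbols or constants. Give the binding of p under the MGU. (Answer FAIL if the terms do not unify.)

Decompose cons/2: mk(y1, y2) =?= mk(y, 3),  g(x) =?= g(0).
Decompose mk/2: y1 =?= y,  y2 =?= 3.
Bind y1 := y; substituting into the one remaining equation that mentions y1 gives: cons(mk(v, mk(cons(p, 0), g(3))), g(g(t))) =?= cons(mk(cons(y, a), q), g(g(one))).
Bind y2 := 3; no other remaining equation mentions y2.
Decompose g/1: x =?= 0.
Bind x := 0; substituting into the one remaining equation that mentions x gives: mk(mk(mk(cons(0, 0), g(one)), m), mk(y, 3)) =?= mk(mk(p, m), mk(m, 3)).
Decompose mk/2: mk(mk(cons(0, 0), g(one)), m) =?= mk(p, m),  mk(y, 3) =?= mk(m, 3).
Decompose mk/2: mk(cons(0, 0), g(one)) =?= p,  m =?= m.
Bind p := mk(cons(0, 0), g(one)); substituting into the one remaining equation that mentions p gives: cons(mk(v, mk(cons(mk(cons(0, 0), g(one)), 0), g(3))), g(g(t))) =?= cons(mk(cons(y, a), q), g(g(one))).
Delete trivial equation m =?= m.
Decompose mk/2: y =?= m,  3 =?= 3.
Bind y := m; substituting into the one remaining equation that mentions y gives: cons(mk(v, mk(cons(mk(cons(0, 0), g(one)), 0), g(3))), g(g(t))) =?= cons(mk(cons(m, a), q), g(g(one))). Substituting into the earlier binding gives y1 := m.
Delete trivial equation 3 =?= 3.
Decompose cons/2: mk(v, mk(cons(mk(cons(0, 0), g(one)), 0), g(3))) =?= mk(cons(m, a), q),  g(g(t)) =?= g(g(one)).
Decompose mk/2: v =?= cons(m, a),  mk(cons(mk(cons(0, 0), g(one)), 0), g(3)) =?= q.
Bind v := cons(m, a); no other remaining equation mentions v.
Bind q := mk(cons(mk(cons(0, 0), g(one)), 0), g(3)); no other remaining equation mentions q.
Decompose g/1: g(t) =?= g(one).
Decompose g/1: t =?= one.
Bind t := one.
MGU = { y1 ↦ m, y2 ↦ 3, x ↦ 0, p ↦ mk(cons(0, 0), g(one)), y ↦ m, v ↦ cons(m, a), q ↦ mk(cons(mk(cons(0, 0), g(one)), 0), g(3)), t ↦ one }, so p ↦ mk(cons(0, 0), g(one)).

mk(cons(0, 0), g(one))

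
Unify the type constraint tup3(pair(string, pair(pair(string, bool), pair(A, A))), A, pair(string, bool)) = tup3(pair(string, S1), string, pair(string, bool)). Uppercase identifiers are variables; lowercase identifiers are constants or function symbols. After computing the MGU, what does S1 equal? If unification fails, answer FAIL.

Decompose tup3/3: pair(string, pair(pair(string, bool), pair(A, A))) = pair(string, S1),  A = string,  pair(string, bool) = pair(string, bool).
Decompose pair/2: string = string,  pair(pair(string, bool), pair(A, A)) = S1.
Delete trivial equation string = string.
Bind S1 := pair(pair(string, bool), pair(A, A)); no other remaining equation mentions S1.
Bind A := string; no other remaining equation mentions A. Substituting into the earlier binding gives S1 := pair(pair(string, bool), pair(string, string)).
Delete trivial equation pair(string, bool) = pair(string, bool).
MGU = { S1 := pair(pair(string, bool), pair(string, string)), A := string }, so S1 := pair(pair(string, bool), pair(string, string)).

pair(pair(string, bool), pair(string, string))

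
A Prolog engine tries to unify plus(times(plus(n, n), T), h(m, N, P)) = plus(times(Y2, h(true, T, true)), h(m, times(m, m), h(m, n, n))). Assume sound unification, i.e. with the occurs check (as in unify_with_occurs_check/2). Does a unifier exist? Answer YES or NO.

NO

Decompose plus/2: times(plus(n, n), T) = times(Y2, h(true, T, true)),  h(m, N, P) = h(m, times(m, m), h(m, n, n)).
Decompose times/2: plus(n, n) = Y2,  T = h(true, T, true).
Bind Y2 := plus(n, n); no other remaining equation mentions Y2.
Occurs check fails: T occurs in h(true, T, true); the equation T = h(true, T, true) has no finite solution.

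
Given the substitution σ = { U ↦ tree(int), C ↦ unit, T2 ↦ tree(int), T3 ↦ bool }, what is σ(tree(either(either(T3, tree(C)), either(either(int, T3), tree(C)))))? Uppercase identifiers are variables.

tree(either(either(bool, tree(unit)), either(either(int, bool), tree(unit))))

Replace each occurrence of C with unit.
Replace each occurrence of T3 with bool.
Result: tree(either(either(bool, tree(unit)), either(either(int, bool), tree(unit)))).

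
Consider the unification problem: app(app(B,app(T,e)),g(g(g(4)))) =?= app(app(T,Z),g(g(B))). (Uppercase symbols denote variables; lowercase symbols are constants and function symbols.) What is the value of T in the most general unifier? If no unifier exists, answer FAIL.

g(4)

Decompose app/2: app(B,app(T,e)) =?= app(T,Z),  g(g(g(4))) =?= g(g(B)).
Decompose app/2: B =?= T,  app(T,e) =?= Z.
Bind B := T; substituting into the one remaining equation that mentions B gives: g(g(g(4))) =?= g(g(T)).
Bind Z := app(T,e); no other remaining equation mentions Z.
Decompose g/1: g(g(4)) =?= g(T).
Decompose g/1: g(4) =?= T.
Bind T := g(4). Substituting into the earlier bindings gives B := g(4), Z := app(g(4),e).
MGU = { B := g(4), Z := app(g(4),e), T := g(4) }, so T := g(4).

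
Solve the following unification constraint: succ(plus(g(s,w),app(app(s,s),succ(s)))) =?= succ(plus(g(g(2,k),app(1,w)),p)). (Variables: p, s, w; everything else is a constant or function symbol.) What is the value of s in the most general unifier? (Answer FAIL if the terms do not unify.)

Decompose succ/1: plus(g(s,w),app(app(s,s),succ(s))) =?= plus(g(g(2,k),app(1,w)),p).
Decompose plus/2: g(s,w) =?= g(g(2,k),app(1,w)),  app(app(s,s),succ(s)) =?= p.
Decompose g/2: s =?= g(2,k),  w =?= app(1,w).
Bind s := g(2,k); substituting into the one remaining equation that mentions s gives: app(app(g(2,k),g(2,k)),succ(g(2,k))) =?= p.
Occurs check fails: w occurs in app(1,w); the equation w =?= app(1,w) has no finite solution.

FAIL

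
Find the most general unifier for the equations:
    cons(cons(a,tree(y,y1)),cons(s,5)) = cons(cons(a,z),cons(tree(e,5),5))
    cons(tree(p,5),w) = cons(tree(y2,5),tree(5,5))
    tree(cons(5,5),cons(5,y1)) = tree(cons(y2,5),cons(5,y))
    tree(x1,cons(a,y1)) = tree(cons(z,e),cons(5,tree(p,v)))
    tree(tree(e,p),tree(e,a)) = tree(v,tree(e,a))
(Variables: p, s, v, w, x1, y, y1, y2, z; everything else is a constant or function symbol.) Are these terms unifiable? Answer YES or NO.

NO

Decompose cons/2: cons(a,tree(y,y1)) = cons(a,z),  cons(s,5) = cons(tree(e,5),5).
Decompose cons/2: a = a,  tree(y,y1) = z.
Delete trivial equation a = a.
Bind z := tree(y,y1); substituting into the one remaining equation that mentions z gives: tree(x1,cons(a,y1)) = tree(cons(tree(y,y1),e),cons(5,tree(p,v))).
Decompose cons/2: s = tree(e,5),  5 = 5.
Bind s := tree(e,5); no other remaining equation mentions s.
Delete trivial equation 5 = 5.
Decompose cons/2: tree(p,5) = tree(y2,5),  w = tree(5,5).
Decompose tree/2: p = y2,  5 = 5.
Bind p := y2; substituting into the 2 remaining equations that mention p gives: tree(x1,cons(a,y1)) = tree(cons(tree(y,y1),e),cons(5,tree(y2,v))),  tree(tree(e,y2),tree(e,a)) = tree(v,tree(e,a)).
Delete trivial equation 5 = 5.
Bind w := tree(5,5); no other remaining equation mentions w.
Decompose tree/2: cons(5,5) = cons(y2,5),  cons(5,y1) = cons(5,y).
Decompose cons/2: 5 = y2,  5 = 5.
Bind y2 := 5; substituting into the 2 remaining equations that mention y2 gives: tree(x1,cons(a,y1)) = tree(cons(tree(y,y1),e),cons(5,tree(5,v))),  tree(tree(e,5),tree(e,a)) = tree(v,tree(e,a)). Substituting into the earlier binding gives p := 5.
Delete trivial equation 5 = 5.
Decompose cons/2: 5 = 5,  y1 = y.
Delete trivial equation 5 = 5.
Bind y1 := y; substituting into the one remaining equation that mentions y1 gives: tree(x1,cons(a,y)) = tree(cons(tree(y,y),e),cons(5,tree(5,v))). Substituting into the earlier binding gives z := tree(y,y).
Decompose tree/2: x1 = cons(tree(y,y),e),  cons(a,y) = cons(5,tree(5,v)).
Bind x1 := cons(tree(y,y),e); no other remaining equation mentions x1.
Decompose cons/2: a = 5,  y = tree(5,v).
Clash: constants a and 5 differ; no unifier exists.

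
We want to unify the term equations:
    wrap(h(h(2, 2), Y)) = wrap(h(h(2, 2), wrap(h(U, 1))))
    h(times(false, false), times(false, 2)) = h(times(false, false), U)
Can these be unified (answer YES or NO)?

YES

Decompose wrap/1: h(h(2, 2), Y) = h(h(2, 2), wrap(h(U, 1))).
Decompose h/2: h(2, 2) = h(2, 2),  Y = wrap(h(U, 1)).
Delete trivial equation h(2, 2) = h(2, 2).
Bind Y := wrap(h(U, 1)); no other remaining equation mentions Y.
Decompose h/2: times(false, false) = times(false, false),  times(false, 2) = U.
Delete trivial equation times(false, false) = times(false, false).
Bind U := times(false, 2). Substituting into the earlier binding gives Y := wrap(h(times(false, 2), 1)).
No equations remain and no clash or occurs-check failure arose, so a unifier exists.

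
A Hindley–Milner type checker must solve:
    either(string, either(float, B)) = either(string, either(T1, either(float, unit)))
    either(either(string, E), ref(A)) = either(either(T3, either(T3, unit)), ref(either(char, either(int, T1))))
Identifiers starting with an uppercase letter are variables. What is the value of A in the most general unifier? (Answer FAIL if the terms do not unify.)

Decompose either/2: string = string,  either(float, B) = either(T1, either(float, unit)).
Delete trivial equation string = string.
Decompose either/2: float = T1,  B = either(float, unit).
Bind T1 := float; substituting into the one remaining equation that mentions T1 gives: either(either(string, E), ref(A)) = either(either(T3, either(T3, unit)), ref(either(char, either(int, float)))).
Bind B := either(float, unit); no other remaining equation mentions B.
Decompose either/2: either(string, E) = either(T3, either(T3, unit)),  ref(A) = ref(either(char, either(int, float))).
Decompose either/2: string = T3,  E = either(T3, unit).
Bind T3 := string; substituting into the one remaining equation that mentions T3 gives: E = either(string, unit).
Bind E := either(string, unit); no other remaining equation mentions E.
Decompose ref/1: A = either(char, either(int, float)).
Bind A := either(char, either(int, float)).
MGU = { T1 ↦ float, B ↦ either(float, unit), T3 ↦ string, E ↦ either(string, unit), A ↦ either(char, either(int, float)) }, so A ↦ either(char, either(int, float)).

either(char, either(int, float))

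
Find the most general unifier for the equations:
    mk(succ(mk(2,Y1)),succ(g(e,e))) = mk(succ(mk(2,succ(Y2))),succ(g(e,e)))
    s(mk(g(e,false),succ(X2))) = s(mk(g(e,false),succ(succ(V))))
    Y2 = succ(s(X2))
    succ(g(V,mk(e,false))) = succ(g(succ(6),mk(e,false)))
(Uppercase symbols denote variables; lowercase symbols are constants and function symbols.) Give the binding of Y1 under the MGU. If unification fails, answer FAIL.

succ(succ(s(succ(succ(6)))))

Decompose mk/2: succ(mk(2,Y1)) = succ(mk(2,succ(Y2))),  succ(g(e,e)) = succ(g(e,e)).
Decompose succ/1: mk(2,Y1) = mk(2,succ(Y2)).
Decompose mk/2: 2 = 2,  Y1 = succ(Y2).
Delete trivial equation 2 = 2.
Bind Y1 := succ(Y2); no other remaining equation mentions Y1.
Delete trivial equation succ(g(e,e)) = succ(g(e,e)).
Decompose s/1: mk(g(e,false),succ(X2)) = mk(g(e,false),succ(succ(V))).
Decompose mk/2: g(e,false) = g(e,false),  succ(X2) = succ(succ(V)).
Delete trivial equation g(e,false) = g(e,false).
Decompose succ/1: X2 = succ(V).
Bind X2 := succ(V); substituting into the one remaining equation that mentions X2 gives: Y2 = succ(s(succ(V))).
Bind Y2 := succ(s(succ(V))); no other remaining equation mentions Y2. Substituting into the earlier binding gives Y1 := succ(succ(s(succ(V)))).
Decompose succ/1: g(V,mk(e,false)) = g(succ(6),mk(e,false)).
Decompose g/2: V = succ(6),  mk(e,false) = mk(e,false).
Bind V := succ(6); no other remaining equation mentions V. Substituting into the earlier bindings gives Y1 := succ(succ(s(succ(succ(6))))), X2 := succ(succ(6)), Y2 := succ(s(succ(succ(6)))).
Delete trivial equation mk(e,false) = mk(e,false).
MGU = { Y1 ↦ succ(succ(s(succ(succ(6))))), X2 ↦ succ(succ(6)), Y2 ↦ succ(s(succ(succ(6)))), V ↦ succ(6) }, so Y1 ↦ succ(succ(s(succ(succ(6))))).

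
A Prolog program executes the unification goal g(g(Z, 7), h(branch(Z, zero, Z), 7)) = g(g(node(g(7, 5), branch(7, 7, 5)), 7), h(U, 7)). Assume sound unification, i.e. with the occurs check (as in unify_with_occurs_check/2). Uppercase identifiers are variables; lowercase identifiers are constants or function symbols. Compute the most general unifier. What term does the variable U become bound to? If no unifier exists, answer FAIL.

Decompose g/2: g(Z, 7) = g(node(g(7, 5), branch(7, 7, 5)), 7),  h(branch(Z, zero, Z), 7) = h(U, 7).
Decompose g/2: Z = node(g(7, 5), branch(7, 7, 5)),  7 = 7.
Bind Z := node(g(7, 5), branch(7, 7, 5)); substituting into the one remaining equation that mentions Z gives: h(branch(node(g(7, 5), branch(7, 7, 5)), zero, node(g(7, 5), branch(7, 7, 5))), 7) = h(U, 7).
Delete trivial equation 7 = 7.
Decompose h/2: branch(node(g(7, 5), branch(7, 7, 5)), zero, node(g(7, 5), branch(7, 7, 5))) = U,  7 = 7.
Bind U := branch(node(g(7, 5), branch(7, 7, 5)), zero, node(g(7, 5), branch(7, 7, 5))); no other remaining equation mentions U.
Delete trivial equation 7 = 7.
MGU = { Z ↦ node(g(7, 5), branch(7, 7, 5)), U ↦ branch(node(g(7, 5), branch(7, 7, 5)), zero, node(g(7, 5), branch(7, 7, 5))) }, so U ↦ branch(node(g(7, 5), branch(7, 7, 5)), zero, node(g(7, 5), branch(7, 7, 5))).

branch(node(g(7, 5), branch(7, 7, 5)), zero, node(g(7, 5), branch(7, 7, 5)))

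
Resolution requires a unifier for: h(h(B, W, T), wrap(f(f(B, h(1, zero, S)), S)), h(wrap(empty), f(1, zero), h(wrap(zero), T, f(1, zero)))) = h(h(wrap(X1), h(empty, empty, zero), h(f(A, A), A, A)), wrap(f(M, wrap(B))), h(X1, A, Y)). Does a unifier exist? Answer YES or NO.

YES

Decompose h/3: h(B, W, T) = h(wrap(X1), h(empty, empty, zero), h(f(A, A), A, A)),  wrap(f(f(B, h(1, zero, S)), S)) = wrap(f(M, wrap(B))),  h(wrap(empty), f(1, zero), h(wrap(zero), T, f(1, zero))) = h(X1, A, Y).
Decompose h/3: B = wrap(X1),  W = h(empty, empty, zero),  T = h(f(A, A), A, A).
Bind B := wrap(X1); substituting into the one remaining equation that mentions B gives: wrap(f(f(wrap(X1), h(1, zero, S)), S)) = wrap(f(M, wrap(wrap(X1)))).
Bind W := h(empty, empty, zero); no other remaining equation mentions W.
Bind T := h(f(A, A), A, A); substituting into the one remaining equation that mentions T gives: h(wrap(empty), f(1, zero), h(wrap(zero), h(f(A, A), A, A), f(1, zero))) = h(X1, A, Y).
Decompose wrap/1: f(f(wrap(X1), h(1, zero, S)), S) = f(M, wrap(wrap(X1))).
Decompose f/2: f(wrap(X1), h(1, zero, S)) = M,  S = wrap(wrap(X1)).
Bind M := f(wrap(X1), h(1, zero, S)); no other remaining equation mentions M.
Bind S := wrap(wrap(X1)); no other remaining equation mentions S. Substituting into the earlier binding gives M := f(wrap(X1), h(1, zero, wrap(wrap(X1)))).
Decompose h/3: wrap(empty) = X1,  f(1, zero) = A,  h(wrap(zero), h(f(A, A), A, A), f(1, zero)) = Y.
Bind X1 := wrap(empty); no other remaining equation mentions X1. Substituting into the earlier bindings gives B := wrap(wrap(empty)), M := f(wrap(wrap(empty)), h(1, zero, wrap(wrap(wrap(empty))))), S := wrap(wrap(wrap(empty))).
Bind A := f(1, zero); substituting into the remaining equation gives: h(wrap(zero), h(f(f(1, zero), f(1, zero)), f(1, zero), f(1, zero)), f(1, zero)) = Y. Substituting into the earlier binding gives T := h(f(f(1, zero), f(1, zero)), f(1, zero), f(1, zero)).
Bind Y := h(wrap(zero), h(f(f(1, zero), f(1, zero)), f(1, zero), f(1, zero)), f(1, zero)).
No equations remain and no clash or occurs-check failure arose, so a unifier exists.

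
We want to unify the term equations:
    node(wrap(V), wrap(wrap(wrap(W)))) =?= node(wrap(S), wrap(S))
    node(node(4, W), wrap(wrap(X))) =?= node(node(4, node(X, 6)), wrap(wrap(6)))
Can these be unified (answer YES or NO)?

YES

Decompose node/2: wrap(V) =?= wrap(S),  wrap(wrap(wrap(W))) =?= wrap(S).
Decompose wrap/1: V =?= S.
Bind V := S; no other remaining equation mentions V.
Decompose wrap/1: wrap(wrap(W)) =?= S.
Bind S := wrap(wrap(W)); no other remaining equation mentions S. Substituting into the earlier binding gives V := wrap(wrap(W)).
Decompose node/2: node(4, W) =?= node(4, node(X, 6)),  wrap(wrap(X)) =?= wrap(wrap(6)).
Decompose node/2: 4 =?= 4,  W =?= node(X, 6).
Delete trivial equation 4 =?= 4.
Bind W := node(X, 6); no other remaining equation mentions W. Substituting into the earlier bindings gives V := wrap(wrap(node(X, 6))), S := wrap(wrap(node(X, 6))).
Decompose wrap/1: wrap(X) =?= wrap(6).
Decompose wrap/1: X =?= 6.
Bind X := 6. Substituting into the earlier bindings gives V := wrap(wrap(node(6, 6))), S := wrap(wrap(node(6, 6))), W := node(6, 6).
No equations remain and no clash or occurs-check failure arose, so a unifier exists.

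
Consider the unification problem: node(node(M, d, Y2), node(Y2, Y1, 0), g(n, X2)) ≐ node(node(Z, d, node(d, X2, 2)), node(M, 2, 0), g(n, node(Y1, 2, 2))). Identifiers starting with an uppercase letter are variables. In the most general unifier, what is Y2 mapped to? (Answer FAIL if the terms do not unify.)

node(d, node(2, 2, 2), 2)

Decompose node/3: node(M, d, Y2) ≐ node(Z, d, node(d, X2, 2)),  node(Y2, Y1, 0) ≐ node(M, 2, 0),  g(n, X2) ≐ g(n, node(Y1, 2, 2)).
Decompose node/3: M ≐ Z,  d ≐ d,  Y2 ≐ node(d, X2, 2).
Bind M := Z; substituting into the one remaining equation that mentions M gives: node(Y2, Y1, 0) ≐ node(Z, 2, 0).
Delete trivial equation d ≐ d.
Bind Y2 := node(d, X2, 2); substituting into the one remaining equation that mentions Y2 gives: node(node(d, X2, 2), Y1, 0) ≐ node(Z, 2, 0).
Decompose node/3: node(d, X2, 2) ≐ Z,  Y1 ≐ 2,  0 ≐ 0.
Bind Z := node(d, X2, 2); no other remaining equation mentions Z. Substituting into the earlier binding gives M := node(d, X2, 2).
Bind Y1 := 2; substituting into the one remaining equation that mentions Y1 gives: g(n, X2) ≐ g(n, node(2, 2, 2)).
Delete trivial equation 0 ≐ 0.
Decompose g/2: n ≐ n,  X2 ≐ node(2, 2, 2).
Delete trivial equation n ≐ n.
Bind X2 := node(2, 2, 2). Substituting into the earlier bindings gives M := node(d, node(2, 2, 2), 2), Y2 := node(d, node(2, 2, 2), 2), Z := node(d, node(2, 2, 2), 2).
MGU = { M := node(d, node(2, 2, 2), 2), Y2 := node(d, node(2, 2, 2), 2), Z := node(d, node(2, 2, 2), 2), Y1 := 2, X2 := node(2, 2, 2) }, so Y2 := node(d, node(2, 2, 2), 2).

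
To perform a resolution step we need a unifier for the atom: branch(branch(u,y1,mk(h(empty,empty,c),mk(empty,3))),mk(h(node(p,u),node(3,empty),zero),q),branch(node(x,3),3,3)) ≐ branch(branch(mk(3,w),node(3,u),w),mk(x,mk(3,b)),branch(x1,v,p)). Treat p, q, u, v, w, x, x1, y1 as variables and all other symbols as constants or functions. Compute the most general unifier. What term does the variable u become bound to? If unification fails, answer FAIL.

Decompose branch/3: branch(u,y1,mk(h(empty,empty,c),mk(empty,3))) ≐ branch(mk(3,w),node(3,u),w),  mk(h(node(p,u),node(3,empty),zero),q) ≐ mk(x,mk(3,b)),  branch(node(x,3),3,3) ≐ branch(x1,v,p).
Decompose branch/3: u ≐ mk(3,w),  y1 ≐ node(3,u),  mk(h(empty,empty,c),mk(empty,3)) ≐ w.
Bind u := mk(3,w); substituting into the 2 remaining equations that mention u gives: y1 ≐ node(3,mk(3,w)),  mk(h(node(p,mk(3,w)),node(3,empty),zero),q) ≐ mk(x,mk(3,b)).
Bind y1 := node(3,mk(3,w)); no other remaining equation mentions y1.
Bind w := mk(h(empty,empty,c),mk(empty,3)); substituting into the one remaining equation that mentions w gives: mk(h(node(p,mk(3,mk(h(empty,empty,c),mk(empty,3)))),node(3,empty),zero),q) ≐ mk(x,mk(3,b)). Substituting into the earlier bindings gives u := mk(3,mk(h(empty,empty,c),mk(empty,3))), y1 := node(3,mk(3,mk(h(empty,empty,c),mk(empty,3)))).
Decompose mk/2: h(node(p,mk(3,mk(h(empty,empty,c),mk(empty,3)))),node(3,empty),zero) ≐ x,  q ≐ mk(3,b).
Bind x := h(node(p,mk(3,mk(h(empty,empty,c),mk(empty,3)))),node(3,empty),zero); substituting into the one remaining equation that mentions x gives: branch(node(h(node(p,mk(3,mk(h(empty,empty,c),mk(empty,3)))),node(3,empty),zero),3),3,3) ≐ branch(x1,v,p).
Bind q := mk(3,b); no other remaining equation mentions q.
Decompose branch/3: node(h(node(p,mk(3,mk(h(empty,empty,c),mk(empty,3)))),node(3,empty),zero),3) ≐ x1,  3 ≐ v,  3 ≐ p.
Bind x1 := node(h(node(p,mk(3,mk(h(empty,empty,c),mk(empty,3)))),node(3,empty),zero),3); no other remaining equation mentions x1.
Bind v := 3; no other remaining equation mentions v.
Bind p := 3. Substituting into the earlier bindings gives x := h(node(3,mk(3,mk(h(empty,empty,c),mk(empty,3)))),node(3,empty),zero), x1 := node(h(node(3,mk(3,mk(h(empty,empty,c),mk(empty,3)))),node(3,empty),zero),3).
MGU = { u ↦ mk(3,mk(h(empty,empty,c),mk(empty,3))), y1 ↦ node(3,mk(3,mk(h(empty,empty,c),mk(empty,3)))), w ↦ mk(h(empty,empty,c),mk(empty,3)), x ↦ h(node(3,mk(3,mk(h(empty,empty,c),mk(empty,3)))),node(3,empty),zero), q ↦ mk(3,b), x1 ↦ node(h(node(3,mk(3,mk(h(empty,empty,c),mk(empty,3)))),node(3,empty),zero),3), v ↦ 3, p ↦ 3 }, so u ↦ mk(3,mk(h(empty,empty,c),mk(empty,3))).

mk(3,mk(h(empty,empty,c),mk(empty,3)))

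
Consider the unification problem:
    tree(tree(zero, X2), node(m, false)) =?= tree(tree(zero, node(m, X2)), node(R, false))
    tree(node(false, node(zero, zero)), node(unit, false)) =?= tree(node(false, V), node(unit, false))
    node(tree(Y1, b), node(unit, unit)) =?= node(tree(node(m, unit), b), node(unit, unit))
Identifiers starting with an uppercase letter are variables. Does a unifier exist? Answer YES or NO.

Decompose tree/2: tree(zero, X2) =?= tree(zero, node(m, X2)),  node(m, false) =?= node(R, false).
Decompose tree/2: zero =?= zero,  X2 =?= node(m, X2).
Delete trivial equation zero =?= zero.
Occurs check fails: X2 occurs in node(m, X2); the equation X2 =?= node(m, X2) has no finite solution.

NO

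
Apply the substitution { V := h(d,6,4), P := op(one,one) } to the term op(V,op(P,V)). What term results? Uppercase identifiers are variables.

op(h(d,6,4),op(op(one,one),h(d,6,4)))

Replace each occurrence of V with h(d,6,4).
Replace each occurrence of P with op(one,one).
Result: op(h(d,6,4),op(op(one,one),h(d,6,4))).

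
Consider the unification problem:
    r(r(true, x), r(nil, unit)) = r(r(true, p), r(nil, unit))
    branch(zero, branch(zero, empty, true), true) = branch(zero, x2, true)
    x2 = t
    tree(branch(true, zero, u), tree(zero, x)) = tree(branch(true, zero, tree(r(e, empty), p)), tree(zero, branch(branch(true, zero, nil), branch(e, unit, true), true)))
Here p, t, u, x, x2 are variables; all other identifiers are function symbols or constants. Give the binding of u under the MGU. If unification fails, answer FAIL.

Decompose r/2: r(true, x) = r(true, p),  r(nil, unit) = r(nil, unit).
Decompose r/2: true = true,  x = p.
Delete trivial equation true = true.
Bind x := p; substituting into the one remaining equation that mentions x gives: tree(branch(true, zero, u), tree(zero, p)) = tree(branch(true, zero, tree(r(e, empty), p)), tree(zero, branch(branch(true, zero, nil), branch(e, unit, true), true))).
Delete trivial equation r(nil, unit) = r(nil, unit).
Decompose branch/3: zero = zero,  branch(zero, empty, true) = x2,  true = true.
Delete trivial equation zero = zero.
Bind x2 := branch(zero, empty, true); substituting into the one remaining equation that mentions x2 gives: branch(zero, empty, true) = t.
Delete trivial equation true = true.
Bind t := branch(zero, empty, true); no other remaining equation mentions t.
Decompose tree/2: branch(true, zero, u) = branch(true, zero, tree(r(e, empty), p)),  tree(zero, p) = tree(zero, branch(branch(true, zero, nil), branch(e, unit, true), true)).
Decompose branch/3: true = true,  zero = zero,  u = tree(r(e, empty), p).
Delete trivial equation true = true.
Delete trivial equation zero = zero.
Bind u := tree(r(e, empty), p); no other remaining equation mentions u.
Decompose tree/2: zero = zero,  p = branch(branch(true, zero, nil), branch(e, unit, true), true).
Delete trivial equation zero = zero.
Bind p := branch(branch(true, zero, nil), branch(e, unit, true), true). Substituting into the earlier bindings gives x := branch(branch(true, zero, nil), branch(e, unit, true), true), u := tree(r(e, empty), branch(branch(true, zero, nil), branch(e, unit, true), true)).
MGU = { x := branch(branch(true, zero, nil), branch(e, unit, true), true), x2 := branch(zero, empty, true), t := branch(zero, empty, true), u := tree(r(e, empty), branch(branch(true, zero, nil), branch(e, unit, true), true)), p := branch(branch(true, zero, nil), branch(e, unit, true), true) }, so u := tree(r(e, empty), branch(branch(true, zero, nil), branch(e, unit, true), true)).

tree(r(e, empty), branch(branch(true, zero, nil), branch(e, unit, true), true))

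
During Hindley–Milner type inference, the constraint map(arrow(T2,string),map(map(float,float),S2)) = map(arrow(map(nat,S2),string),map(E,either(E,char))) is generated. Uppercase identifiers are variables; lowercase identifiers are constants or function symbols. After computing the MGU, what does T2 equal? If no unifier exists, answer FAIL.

Decompose map/2: arrow(T2,string) = arrow(map(nat,S2),string),  map(map(float,float),S2) = map(E,either(E,char)).
Decompose arrow/2: T2 = map(nat,S2),  string = string.
Bind T2 := map(nat,S2); no other remaining equation mentions T2.
Delete trivial equation string = string.
Decompose map/2: map(float,float) = E,  S2 = either(E,char).
Bind E := map(float,float); substituting into the remaining equation gives: S2 = either(map(float,float),char).
Bind S2 := either(map(float,float),char). Substituting into the earlier binding gives T2 := map(nat,either(map(float,float),char)).
MGU = { T2 -> map(nat,either(map(float,float),char)), E -> map(float,float), S2 -> either(map(float,float),char) }, so T2 -> map(nat,either(map(float,float),char)).

map(nat,either(map(float,float),char))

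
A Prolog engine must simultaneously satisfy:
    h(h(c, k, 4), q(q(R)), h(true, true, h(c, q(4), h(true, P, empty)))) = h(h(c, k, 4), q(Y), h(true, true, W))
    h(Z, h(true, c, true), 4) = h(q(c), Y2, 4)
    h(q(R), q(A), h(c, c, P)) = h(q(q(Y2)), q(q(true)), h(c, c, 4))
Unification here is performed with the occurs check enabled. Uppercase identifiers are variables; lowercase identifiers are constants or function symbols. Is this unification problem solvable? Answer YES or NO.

Decompose h/3: h(c, k, 4) = h(c, k, 4),  q(q(R)) = q(Y),  h(true, true, h(c, q(4), h(true, P, empty))) = h(true, true, W).
Delete trivial equation h(c, k, 4) = h(c, k, 4).
Decompose q/1: q(R) = Y.
Bind Y := q(R); no other remaining equation mentions Y.
Decompose h/3: true = true,  true = true,  h(c, q(4), h(true, P, empty)) = W.
Delete trivial equation true = true.
Delete trivial equation true = true.
Bind W := h(c, q(4), h(true, P, empty)); no other remaining equation mentions W.
Decompose h/3: Z = q(c),  h(true, c, true) = Y2,  4 = 4.
Bind Z := q(c); no other remaining equation mentions Z.
Bind Y2 := h(true, c, true); substituting into the one remaining equation that mentions Y2 gives: h(q(R), q(A), h(c, c, P)) = h(q(q(h(true, c, true))), q(q(true)), h(c, c, 4)).
Delete trivial equation 4 = 4.
Decompose h/3: q(R) = q(q(h(true, c, true))),  q(A) = q(q(true)),  h(c, c, P) = h(c, c, 4).
Decompose q/1: R = q(h(true, c, true)).
Bind R := q(h(true, c, true)); no other remaining equation mentions R. Substituting into the earlier binding gives Y := q(q(h(true, c, true))).
Decompose q/1: A = q(true).
Bind A := q(true); no other remaining equation mentions A.
Decompose h/3: c = c,  c = c,  P = 4.
Delete trivial equation c = c.
Delete trivial equation c = c.
Bind P := 4. Substituting into the earlier binding gives W := h(c, q(4), h(true, 4, empty)).
No equations remain and no clash or occurs-check failure arose, so a unifier exists.

YES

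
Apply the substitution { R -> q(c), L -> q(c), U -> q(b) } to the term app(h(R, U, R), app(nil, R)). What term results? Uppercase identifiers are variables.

app(h(q(c), q(b), q(c)), app(nil, q(c)))

Replace each occurrence of R with q(c).
Replace each occurrence of U with q(b).
Result: app(h(q(c), q(b), q(c)), app(nil, q(c))).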